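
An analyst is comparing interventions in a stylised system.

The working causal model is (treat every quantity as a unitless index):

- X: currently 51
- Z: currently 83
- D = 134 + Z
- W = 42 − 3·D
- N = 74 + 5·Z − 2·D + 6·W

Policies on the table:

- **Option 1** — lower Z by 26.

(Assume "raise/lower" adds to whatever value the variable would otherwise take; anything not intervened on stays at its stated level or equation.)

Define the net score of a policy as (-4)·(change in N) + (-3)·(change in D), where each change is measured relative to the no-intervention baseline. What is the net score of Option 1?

-1482

Baseline:
  Z = 83
  D = 134 + 83 = 217
  W = 42 − 3·217 = -609
  N = 74 + 5·83 − 2·217 + 6·(-609) = -3599
Option 1 (Z − 26):
  Z = 83 − 26 = 57
  D = 134 + 57 = 191
  W = 42 − 3·191 = -531
  N = 74 + 5·57 − 2·191 + 6·(-531) = -3209
ΔN = -3209 − (-3599) = 390; ΔD = 191 − 217 = -26
Score = (-4)·390 + (-3)·(-26) = -1482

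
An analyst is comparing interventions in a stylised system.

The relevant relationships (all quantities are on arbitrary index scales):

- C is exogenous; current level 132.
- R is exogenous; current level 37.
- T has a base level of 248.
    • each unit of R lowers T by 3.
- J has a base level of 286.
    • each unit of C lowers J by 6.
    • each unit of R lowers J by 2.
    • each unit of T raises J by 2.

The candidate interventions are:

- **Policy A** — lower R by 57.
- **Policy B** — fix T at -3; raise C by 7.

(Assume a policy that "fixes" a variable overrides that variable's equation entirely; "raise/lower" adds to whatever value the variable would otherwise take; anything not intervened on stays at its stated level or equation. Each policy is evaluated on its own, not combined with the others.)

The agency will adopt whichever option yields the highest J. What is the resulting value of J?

150

Policy A (R − 57):
  C = 132
  R = 37 − 57 = -20
  T = 248 − 3·(-20) = 308
  J = 286 − 6·132 − 2·(-20) + 2·308 = 150
Policy B (T := -3, C + 7):
  C = 132 + 7 = 139
  R = 37
  T = -3
  J = 286 − 6·139 − 2·37 + 2·(-3) = -628
Comparing — Policy A: J=150, Policy B: J=-628. Highest is 150 (Policy A).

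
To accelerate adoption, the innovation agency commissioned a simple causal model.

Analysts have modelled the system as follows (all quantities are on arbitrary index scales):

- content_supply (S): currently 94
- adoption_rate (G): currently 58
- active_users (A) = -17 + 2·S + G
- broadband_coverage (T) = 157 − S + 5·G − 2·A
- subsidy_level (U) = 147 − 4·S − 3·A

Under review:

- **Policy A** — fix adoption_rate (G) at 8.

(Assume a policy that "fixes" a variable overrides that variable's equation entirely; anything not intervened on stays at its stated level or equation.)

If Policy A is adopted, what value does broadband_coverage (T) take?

-255

Policy A (G := 8):
  S = 94
  G = 8
  A = -17 + 2·94 + 8 = 179
  T = 157 − 94 + 5·8 − 2·179 = -255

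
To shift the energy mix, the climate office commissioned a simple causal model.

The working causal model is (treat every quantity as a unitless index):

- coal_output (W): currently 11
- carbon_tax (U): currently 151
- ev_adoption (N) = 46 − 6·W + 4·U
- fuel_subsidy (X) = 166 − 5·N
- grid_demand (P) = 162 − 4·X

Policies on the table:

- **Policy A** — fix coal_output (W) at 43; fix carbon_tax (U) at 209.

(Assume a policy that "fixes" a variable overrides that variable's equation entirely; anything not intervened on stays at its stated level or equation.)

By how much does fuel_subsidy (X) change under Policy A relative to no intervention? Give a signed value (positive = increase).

-200

Baseline:
  W = 11
  U = 151
  N = 46 − 6·11 + 4·151 = 584
  X = 166 − 5·584 = -2754
Policy A (W := 43, U := 209):
  W = 43
  U = 209
  N = 46 − 6·43 + 4·209 = 624
  X = 166 − 5·624 = -2954
Change in X: -2954 − (-2754) = -200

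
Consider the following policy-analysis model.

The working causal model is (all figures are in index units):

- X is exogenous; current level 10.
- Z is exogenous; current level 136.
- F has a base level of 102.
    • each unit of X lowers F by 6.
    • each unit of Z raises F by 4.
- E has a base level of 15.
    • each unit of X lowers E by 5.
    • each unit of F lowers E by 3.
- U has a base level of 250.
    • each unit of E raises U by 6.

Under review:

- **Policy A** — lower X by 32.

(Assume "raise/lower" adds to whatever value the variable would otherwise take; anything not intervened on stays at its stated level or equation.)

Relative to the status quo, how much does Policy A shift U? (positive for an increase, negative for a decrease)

-2496

Baseline:
  X = 10
  Z = 136
  F = 102 − 6·10 + 4·136 = 586
  E = 15 − 5·10 − 3·586 = -1793
  U = 250 + 6·(-1793) = -10508
Policy A (X − 32):
  X = 10 − 32 = -22
  Z = 136
  F = 102 − 6·(-22) + 4·136 = 778
  E = 15 − 5·(-22) − 3·778 = -2209
  U = 250 + 6·(-2209) = -13004
Change in U: -13004 − (-10508) = -2496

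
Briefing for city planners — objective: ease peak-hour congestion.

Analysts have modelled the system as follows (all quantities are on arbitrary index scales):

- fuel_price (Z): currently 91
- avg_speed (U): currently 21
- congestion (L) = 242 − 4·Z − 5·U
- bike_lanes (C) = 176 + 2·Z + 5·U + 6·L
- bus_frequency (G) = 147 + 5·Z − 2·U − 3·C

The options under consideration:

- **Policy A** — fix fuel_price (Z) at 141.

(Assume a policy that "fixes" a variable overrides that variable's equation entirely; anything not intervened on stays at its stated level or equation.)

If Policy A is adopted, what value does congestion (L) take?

Policy A (Z := 141):
  Z = 141
  U = 21
  L = 242 − 4·141 − 5·21 = -427

-427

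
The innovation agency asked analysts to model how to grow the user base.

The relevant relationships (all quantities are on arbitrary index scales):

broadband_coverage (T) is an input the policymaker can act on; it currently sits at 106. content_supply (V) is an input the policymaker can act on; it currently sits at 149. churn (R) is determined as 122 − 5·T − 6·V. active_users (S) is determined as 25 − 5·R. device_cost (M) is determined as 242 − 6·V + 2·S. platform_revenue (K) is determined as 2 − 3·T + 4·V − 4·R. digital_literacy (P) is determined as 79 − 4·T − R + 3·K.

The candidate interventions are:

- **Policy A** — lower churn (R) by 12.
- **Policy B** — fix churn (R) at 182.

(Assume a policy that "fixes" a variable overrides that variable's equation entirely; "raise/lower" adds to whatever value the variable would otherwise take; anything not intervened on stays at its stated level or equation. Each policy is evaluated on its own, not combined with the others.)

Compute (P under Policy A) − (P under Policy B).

Policy A (R − 12):
  T = 106
  V = 149
  R = 122 − 5·106 − 6·149 (−12 from intervention) = -1314
  K = 2 − 3·106 + 4·149 − 4·(-1314) = 5536
  P = 79 − 4·106 − (-1314) + 3·5536 = 17577
Policy B (R := 182):
  T = 106
  V = 149
  R = 182
  K = 2 − 3·106 + 4·149 − 4·182 = -448
  P = 79 − 4·106 − 182 + 3·(-448) = -1871
P: 17577 − (-1871) = 19448

19448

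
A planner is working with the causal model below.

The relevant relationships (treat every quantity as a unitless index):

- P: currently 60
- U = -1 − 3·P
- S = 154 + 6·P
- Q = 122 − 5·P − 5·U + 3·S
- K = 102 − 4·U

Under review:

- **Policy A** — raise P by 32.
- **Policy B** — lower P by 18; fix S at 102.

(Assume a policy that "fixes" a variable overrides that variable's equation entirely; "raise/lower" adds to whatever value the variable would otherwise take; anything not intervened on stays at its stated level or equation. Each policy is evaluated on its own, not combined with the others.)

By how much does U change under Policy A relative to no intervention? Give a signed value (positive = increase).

Baseline:
  P = 60
  U = -1 − 3·60 = -181
Policy A (P + 32):
  P = 60 + 32 = 92
  U = -1 − 3·92 = -277
Change in U: -277 − (-181) = -96

-96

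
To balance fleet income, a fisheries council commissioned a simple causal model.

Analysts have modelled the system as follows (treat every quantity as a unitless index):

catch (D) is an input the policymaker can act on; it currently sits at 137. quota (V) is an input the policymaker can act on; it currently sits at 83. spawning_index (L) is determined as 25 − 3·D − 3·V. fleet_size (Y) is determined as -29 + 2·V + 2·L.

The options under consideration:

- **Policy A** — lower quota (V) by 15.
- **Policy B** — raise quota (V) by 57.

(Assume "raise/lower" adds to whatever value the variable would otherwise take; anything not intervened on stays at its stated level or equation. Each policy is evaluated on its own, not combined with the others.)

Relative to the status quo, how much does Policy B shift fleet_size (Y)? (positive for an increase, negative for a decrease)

-228

Baseline:
  D = 137
  V = 83
  L = 25 − 3·137 − 3·83 = -635
  Y = -29 + 2·83 + 2·(-635) = -1133
Policy B (V + 57):
  D = 137
  V = 83 + 57 = 140
  L = 25 − 3·137 − 3·140 = -806
  Y = -29 + 2·140 + 2·(-806) = -1361
Change in Y: -1361 − (-1133) = -228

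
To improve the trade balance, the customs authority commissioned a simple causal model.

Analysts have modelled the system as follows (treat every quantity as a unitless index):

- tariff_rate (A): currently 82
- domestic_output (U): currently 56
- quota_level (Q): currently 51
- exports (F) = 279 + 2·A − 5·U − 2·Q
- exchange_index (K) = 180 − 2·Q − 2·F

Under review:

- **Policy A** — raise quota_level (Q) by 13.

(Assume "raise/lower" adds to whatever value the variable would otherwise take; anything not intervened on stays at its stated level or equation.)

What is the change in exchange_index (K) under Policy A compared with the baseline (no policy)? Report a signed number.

26

Baseline:
  A = 82
  U = 56
  Q = 51
  F = 279 + 2·82 − 5·56 − 2·51 = 61
  K = 180 − 2·51 − 2·61 = -44
Policy A (Q + 13):
  A = 82
  U = 56
  Q = 51 + 13 = 64
  F = 279 + 2·82 − 5·56 − 2·64 = 35
  K = 180 − 2·64 − 2·35 = -18
Change in K: -18 − (-44) = 26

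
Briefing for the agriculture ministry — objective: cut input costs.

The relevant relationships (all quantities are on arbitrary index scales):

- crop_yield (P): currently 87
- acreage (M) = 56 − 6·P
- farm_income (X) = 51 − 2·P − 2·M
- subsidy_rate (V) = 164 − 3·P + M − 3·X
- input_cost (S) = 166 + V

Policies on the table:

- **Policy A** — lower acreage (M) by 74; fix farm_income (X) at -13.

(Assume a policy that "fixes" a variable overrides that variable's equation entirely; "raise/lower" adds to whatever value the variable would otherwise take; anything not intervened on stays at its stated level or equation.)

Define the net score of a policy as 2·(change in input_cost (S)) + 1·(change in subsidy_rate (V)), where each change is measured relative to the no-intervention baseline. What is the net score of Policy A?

7176

Baseline:
  P = 87
  M = 56 − 6·87 = -466
  X = 51 − 2·87 − 2·(-466) = 809
  V = 164 − 3·87 + (-466) − 3·809 = -2990
  S = 166 + (-2990) = -2824
Policy A (M − 74, X := -13):
  P = 87
  M = 56 − 6·87 (−74 from intervention) = -540
  X = -13
  V = 164 − 3·87 + (-540) − 3·(-13) = -598
  S = 166 + (-598) = -432
ΔS = -432 − (-2824) = 2392; ΔV = -598 − (-2990) = 2392
Score = 2·2392 + 1·2392 = 7176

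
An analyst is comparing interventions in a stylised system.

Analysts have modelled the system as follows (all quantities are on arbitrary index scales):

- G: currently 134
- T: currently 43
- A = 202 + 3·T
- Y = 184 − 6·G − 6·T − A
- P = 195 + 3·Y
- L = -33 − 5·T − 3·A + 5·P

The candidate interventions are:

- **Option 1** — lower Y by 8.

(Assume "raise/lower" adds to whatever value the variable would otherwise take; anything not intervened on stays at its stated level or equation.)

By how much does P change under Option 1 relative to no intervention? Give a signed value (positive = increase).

-24

Baseline:
  G = 134
  T = 43
  A = 202 + 3·43 = 331
  Y = 184 − 6·134 − 6·43 − 331 = -1209
  P = 195 + 3·(-1209) = -3432
Option 1 (Y − 8):
  G = 134
  T = 43
  A = 202 + 3·43 = 331
  Y = 184 − 6·134 − 6·43 − 331 (−8 from intervention) = -1217
  P = 195 + 3·(-1217) = -3456
Change in P: -3456 − (-3432) = -24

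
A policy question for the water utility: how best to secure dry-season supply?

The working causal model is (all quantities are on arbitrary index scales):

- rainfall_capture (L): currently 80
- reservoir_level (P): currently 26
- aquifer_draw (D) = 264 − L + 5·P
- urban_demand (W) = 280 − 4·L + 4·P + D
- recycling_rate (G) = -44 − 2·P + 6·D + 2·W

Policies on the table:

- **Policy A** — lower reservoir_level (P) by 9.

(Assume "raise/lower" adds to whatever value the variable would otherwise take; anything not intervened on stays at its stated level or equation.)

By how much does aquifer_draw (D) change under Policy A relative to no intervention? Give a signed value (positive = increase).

-45

Baseline:
  L = 80
  P = 26
  D = 264 − 80 + 5·26 = 314
Policy A (P − 9):
  L = 80
  P = 26 − 9 = 17
  D = 264 − 80 + 5·17 = 269
Change in D: 269 − 314 = -45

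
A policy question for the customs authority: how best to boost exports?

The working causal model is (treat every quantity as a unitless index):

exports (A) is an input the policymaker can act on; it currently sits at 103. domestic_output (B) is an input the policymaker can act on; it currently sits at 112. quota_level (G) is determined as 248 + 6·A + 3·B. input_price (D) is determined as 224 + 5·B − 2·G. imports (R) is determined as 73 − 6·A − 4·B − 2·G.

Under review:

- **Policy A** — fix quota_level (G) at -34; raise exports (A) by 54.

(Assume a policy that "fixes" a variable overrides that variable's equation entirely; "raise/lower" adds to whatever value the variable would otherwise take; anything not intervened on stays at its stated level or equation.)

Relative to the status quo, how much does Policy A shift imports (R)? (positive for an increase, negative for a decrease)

Baseline:
  A = 103
  B = 112
  G = 248 + 6·103 + 3·112 = 1202
  R = 73 − 6·103 − 4·112 − 2·1202 = -3397
Policy A (G := -34, A + 54):
  A = 103 + 54 = 157
  B = 112
  G = -34
  R = 73 − 6·157 − 4·112 − 2·(-34) = -1249
Change in R: -1249 − (-3397) = 2148

2148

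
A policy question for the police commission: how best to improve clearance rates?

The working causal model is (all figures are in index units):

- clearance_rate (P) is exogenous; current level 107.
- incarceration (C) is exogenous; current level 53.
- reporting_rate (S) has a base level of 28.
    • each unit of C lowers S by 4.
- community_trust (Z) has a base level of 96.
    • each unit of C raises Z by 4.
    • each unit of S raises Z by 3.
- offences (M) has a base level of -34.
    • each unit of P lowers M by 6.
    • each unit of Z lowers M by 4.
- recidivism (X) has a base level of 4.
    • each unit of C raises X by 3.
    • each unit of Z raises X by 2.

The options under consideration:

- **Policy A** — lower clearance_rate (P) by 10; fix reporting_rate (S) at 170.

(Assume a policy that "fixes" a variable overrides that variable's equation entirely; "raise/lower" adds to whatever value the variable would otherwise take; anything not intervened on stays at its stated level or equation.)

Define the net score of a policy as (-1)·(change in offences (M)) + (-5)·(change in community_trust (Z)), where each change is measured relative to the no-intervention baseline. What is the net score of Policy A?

Baseline:
  P = 107
  C = 53
  S = 28 − 4·53 = -184
  Z = 96 + 4·53 + 3·(-184) = -244
  M = -34 − 6·107 − 4·(-244) = 300
Policy A (P − 10, S := 170):
  P = 107 − 10 = 97
  C = 53
  S = 170
  Z = 96 + 4·53 + 3·170 = 818
  M = -34 − 6·97 − 4·818 = -3888
ΔM = -3888 − 300 = -4188; ΔZ = 818 − (-244) = 1062
Score = (-1)·(-4188) + (-5)·1062 = -1122

-1122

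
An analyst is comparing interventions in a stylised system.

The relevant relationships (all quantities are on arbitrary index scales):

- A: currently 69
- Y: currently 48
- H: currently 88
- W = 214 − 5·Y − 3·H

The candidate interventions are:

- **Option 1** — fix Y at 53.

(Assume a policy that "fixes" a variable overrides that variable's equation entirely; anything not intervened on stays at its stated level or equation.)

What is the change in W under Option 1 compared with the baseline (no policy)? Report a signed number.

-25

Baseline:
  Y = 48
  H = 88
  W = 214 − 5·48 − 3·88 = -290
Option 1 (Y := 53):
  Y = 53
  H = 88
  W = 214 − 5·53 − 3·88 = -315
Change in W: -315 − (-290) = -25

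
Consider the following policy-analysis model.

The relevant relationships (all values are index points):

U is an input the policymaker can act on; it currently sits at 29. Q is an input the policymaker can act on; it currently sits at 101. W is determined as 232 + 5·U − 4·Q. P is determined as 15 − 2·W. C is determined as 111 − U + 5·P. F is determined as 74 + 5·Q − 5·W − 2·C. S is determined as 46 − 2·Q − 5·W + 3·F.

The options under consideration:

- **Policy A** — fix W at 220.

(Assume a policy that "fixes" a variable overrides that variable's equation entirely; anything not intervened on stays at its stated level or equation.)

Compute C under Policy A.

-2043

Policy A (W := 220):
  U = 29
  Q = 101
  W = 220
  P = 15 − 2·220 = -425
  C = 111 − 29 + 5·(-425) = -2043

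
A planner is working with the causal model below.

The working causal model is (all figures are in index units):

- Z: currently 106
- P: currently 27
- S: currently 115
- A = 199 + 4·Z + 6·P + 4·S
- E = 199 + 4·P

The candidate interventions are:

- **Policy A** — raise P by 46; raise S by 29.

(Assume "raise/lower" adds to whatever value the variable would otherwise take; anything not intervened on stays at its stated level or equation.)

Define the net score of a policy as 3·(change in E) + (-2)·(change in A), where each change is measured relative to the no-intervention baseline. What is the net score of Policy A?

-232

Baseline:
  Z = 106
  P = 27
  S = 115
  A = 199 + 4·106 + 6·27 + 4·115 = 1245
  E = 199 + 4·27 = 307
Policy A (P + 46, S + 29):
  Z = 106
  P = 27 + 46 = 73
  S = 115 + 29 = 144
  A = 199 + 4·106 + 6·73 + 4·144 = 1637
  E = 199 + 4·73 = 491
ΔE = 491 − 307 = 184; ΔA = 1637 − 1245 = 392
Score = 3·184 + (-2)·392 = -232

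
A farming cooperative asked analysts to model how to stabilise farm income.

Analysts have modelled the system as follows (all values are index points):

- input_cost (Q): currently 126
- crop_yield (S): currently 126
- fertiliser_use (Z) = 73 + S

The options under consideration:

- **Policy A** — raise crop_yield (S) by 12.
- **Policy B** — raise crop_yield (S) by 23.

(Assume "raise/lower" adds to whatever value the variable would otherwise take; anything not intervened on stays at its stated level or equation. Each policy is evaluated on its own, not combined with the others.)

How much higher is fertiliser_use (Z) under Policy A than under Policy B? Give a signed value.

-11

Policy A (S + 12):
  S = 126 + 12 = 138
  Z = 73 + 138 = 211
Policy B (S + 23):
  S = 126 + 23 = 149
  Z = 73 + 149 = 222
Z: 211 − 222 = -11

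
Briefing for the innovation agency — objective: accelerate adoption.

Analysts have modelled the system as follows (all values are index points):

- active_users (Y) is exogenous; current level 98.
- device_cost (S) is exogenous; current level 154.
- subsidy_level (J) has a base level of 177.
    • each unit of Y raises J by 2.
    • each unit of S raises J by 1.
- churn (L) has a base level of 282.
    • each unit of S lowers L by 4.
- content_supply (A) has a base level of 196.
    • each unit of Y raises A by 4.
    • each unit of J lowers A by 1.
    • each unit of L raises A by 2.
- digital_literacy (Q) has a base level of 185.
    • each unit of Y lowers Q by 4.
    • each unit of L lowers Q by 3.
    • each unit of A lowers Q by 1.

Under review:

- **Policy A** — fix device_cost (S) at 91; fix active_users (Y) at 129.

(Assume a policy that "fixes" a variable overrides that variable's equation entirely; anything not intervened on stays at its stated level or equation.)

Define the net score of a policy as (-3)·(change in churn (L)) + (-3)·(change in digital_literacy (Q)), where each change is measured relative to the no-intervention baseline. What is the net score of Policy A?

Baseline:
  Y = 98
  S = 154
  J = 177 + 2·98 + 154 = 527
  L = 282 − 4·154 = -334
  A = 196 + 4·98 − 527 + 2·(-334) = -607
  Q = 185 − 4·98 − 3·(-334) − (-607) = 1402
Policy A (S := 91, Y := 129):
  Y = 129
  S = 91
  J = 177 + 2·129 + 91 = 526
  L = 282 − 4·91 = -82
  A = 196 + 4·129 − 526 + 2·(-82) = 22
  Q = 185 − 4·129 − 3·(-82) − 22 = -107
ΔL = -82 − (-334) = 252; ΔQ = -107 − 1402 = -1509
Score = (-3)·252 + (-3)·(-1509) = 3771

3771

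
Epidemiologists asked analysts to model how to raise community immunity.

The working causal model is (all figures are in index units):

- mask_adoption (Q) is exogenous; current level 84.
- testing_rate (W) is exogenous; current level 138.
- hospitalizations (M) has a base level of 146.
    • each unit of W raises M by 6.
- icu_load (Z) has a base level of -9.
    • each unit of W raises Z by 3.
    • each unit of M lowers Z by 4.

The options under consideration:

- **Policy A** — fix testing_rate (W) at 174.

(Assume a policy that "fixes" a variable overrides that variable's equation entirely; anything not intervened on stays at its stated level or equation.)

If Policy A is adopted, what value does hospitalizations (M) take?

Policy A (W := 174):
  W = 174
  M = 146 + 6·174 = 1190

1190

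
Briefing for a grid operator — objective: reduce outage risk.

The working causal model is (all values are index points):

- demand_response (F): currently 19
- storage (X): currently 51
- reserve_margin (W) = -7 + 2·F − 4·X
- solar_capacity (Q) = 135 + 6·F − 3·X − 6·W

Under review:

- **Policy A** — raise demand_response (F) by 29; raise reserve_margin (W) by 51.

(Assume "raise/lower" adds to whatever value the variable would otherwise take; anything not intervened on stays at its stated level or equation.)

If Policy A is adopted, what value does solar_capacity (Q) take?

Policy A (F + 29, W + 51):
  F = 19 + 29 = 48
  X = 51
  W = -7 + 2·48 − 4·51 (+51 from intervention) = -64
  Q = 135 + 6·48 − 3·51 − 6·(-64) = 654

654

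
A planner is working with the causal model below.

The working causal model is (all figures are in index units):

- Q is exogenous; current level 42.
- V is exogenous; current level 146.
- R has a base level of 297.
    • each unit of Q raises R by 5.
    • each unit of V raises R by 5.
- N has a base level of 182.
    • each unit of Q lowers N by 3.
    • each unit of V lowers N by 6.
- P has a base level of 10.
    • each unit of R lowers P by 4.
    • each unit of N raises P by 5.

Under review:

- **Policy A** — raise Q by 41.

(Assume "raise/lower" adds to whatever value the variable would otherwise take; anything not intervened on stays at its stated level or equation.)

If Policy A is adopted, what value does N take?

-943

Policy A (Q + 41):
  Q = 42 + 41 = 83
  V = 146
  N = 182 − 3·83 − 6·146 = -943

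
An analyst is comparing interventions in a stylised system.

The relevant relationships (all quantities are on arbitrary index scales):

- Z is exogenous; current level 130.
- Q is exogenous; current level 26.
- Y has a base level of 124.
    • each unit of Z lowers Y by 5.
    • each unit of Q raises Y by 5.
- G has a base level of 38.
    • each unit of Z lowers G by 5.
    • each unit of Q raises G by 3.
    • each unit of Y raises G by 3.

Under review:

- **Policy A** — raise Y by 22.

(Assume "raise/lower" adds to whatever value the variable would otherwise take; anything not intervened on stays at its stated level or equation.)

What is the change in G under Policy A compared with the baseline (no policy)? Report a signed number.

66

Baseline:
  Z = 130
  Q = 26
  Y = 124 − 5·130 + 5·26 = -396
  G = 38 − 5·130 + 3·26 + 3·(-396) = -1722
Policy A (Y + 22):
  Z = 130
  Q = 26
  Y = 124 − 5·130 + 5·26 (+22 from intervention) = -374
  G = 38 − 5·130 + 3·26 + 3·(-374) = -1656
Change in G: -1656 − (-1722) = 66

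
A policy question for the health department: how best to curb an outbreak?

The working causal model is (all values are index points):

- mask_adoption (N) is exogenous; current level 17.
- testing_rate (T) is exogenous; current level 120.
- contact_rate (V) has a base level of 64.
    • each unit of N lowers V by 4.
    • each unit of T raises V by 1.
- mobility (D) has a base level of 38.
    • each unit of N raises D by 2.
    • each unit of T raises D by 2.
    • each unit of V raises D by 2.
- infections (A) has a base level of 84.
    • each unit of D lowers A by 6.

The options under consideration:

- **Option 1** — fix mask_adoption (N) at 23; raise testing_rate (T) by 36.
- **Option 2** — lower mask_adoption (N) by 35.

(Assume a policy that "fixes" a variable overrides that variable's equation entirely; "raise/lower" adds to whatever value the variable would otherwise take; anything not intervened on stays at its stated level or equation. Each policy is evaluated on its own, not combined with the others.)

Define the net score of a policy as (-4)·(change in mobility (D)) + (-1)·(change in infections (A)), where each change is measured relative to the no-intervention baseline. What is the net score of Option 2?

Baseline:
  N = 17
  T = 120
  V = 64 − 4·17 + 120 = 116
  D = 38 + 2·17 + 2·120 + 2·116 = 544
  A = 84 − 6·544 = -3180
Option 2 (N − 35):
  N = 17 − 35 = -18
  T = 120
  V = 64 − 4·(-18) + 120 = 256
  D = 38 + 2·(-18) + 2·120 + 2·256 = 754
  A = 84 − 6·754 = -4440
ΔD = 754 − 544 = 210; ΔA = -4440 − (-3180) = -1260
Score = (-4)·210 + (-1)·(-1260) = 420

420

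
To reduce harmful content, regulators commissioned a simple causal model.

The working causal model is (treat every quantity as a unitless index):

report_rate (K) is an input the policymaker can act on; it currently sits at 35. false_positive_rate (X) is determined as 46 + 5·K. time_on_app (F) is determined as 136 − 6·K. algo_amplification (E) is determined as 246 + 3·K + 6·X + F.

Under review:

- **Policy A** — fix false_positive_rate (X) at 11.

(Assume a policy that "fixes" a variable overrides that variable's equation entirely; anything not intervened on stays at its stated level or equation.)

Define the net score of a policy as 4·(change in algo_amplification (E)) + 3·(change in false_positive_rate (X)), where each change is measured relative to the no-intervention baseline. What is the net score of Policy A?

-5670

Baseline:
  K = 35
  X = 46 + 5·35 = 221
  F = 136 − 6·35 = -74
  E = 246 + 3·35 + 6·221 + (-74) = 1603
Policy A (X := 11):
  K = 35
  X = 11
  F = 136 − 6·35 = -74
  E = 246 + 3·35 + 6·11 + (-74) = 343
ΔE = 343 − 1603 = -1260; ΔX = 11 − 221 = -210
Score = 4·(-1260) + 3·(-210) = -5670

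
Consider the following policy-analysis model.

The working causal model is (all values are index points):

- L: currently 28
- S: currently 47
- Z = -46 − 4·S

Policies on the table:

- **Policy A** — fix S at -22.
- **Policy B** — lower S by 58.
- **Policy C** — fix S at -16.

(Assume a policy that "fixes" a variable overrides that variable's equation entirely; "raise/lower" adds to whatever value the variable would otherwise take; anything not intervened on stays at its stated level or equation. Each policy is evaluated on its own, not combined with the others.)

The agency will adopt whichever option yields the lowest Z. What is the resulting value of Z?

-2

Policy A (S := -22):
  S = -22
  Z = -46 − 4·(-22) = 42
Policy B (S − 58):
  S = 47 − 58 = -11
  Z = -46 − 4·(-11) = -2
Policy C (S := -16):
  S = -16
  Z = -46 − 4·(-16) = 18
Comparing — Policy A: Z=42, Policy B: Z=-2, Policy C: Z=18. Lowest is -2 (Policy B).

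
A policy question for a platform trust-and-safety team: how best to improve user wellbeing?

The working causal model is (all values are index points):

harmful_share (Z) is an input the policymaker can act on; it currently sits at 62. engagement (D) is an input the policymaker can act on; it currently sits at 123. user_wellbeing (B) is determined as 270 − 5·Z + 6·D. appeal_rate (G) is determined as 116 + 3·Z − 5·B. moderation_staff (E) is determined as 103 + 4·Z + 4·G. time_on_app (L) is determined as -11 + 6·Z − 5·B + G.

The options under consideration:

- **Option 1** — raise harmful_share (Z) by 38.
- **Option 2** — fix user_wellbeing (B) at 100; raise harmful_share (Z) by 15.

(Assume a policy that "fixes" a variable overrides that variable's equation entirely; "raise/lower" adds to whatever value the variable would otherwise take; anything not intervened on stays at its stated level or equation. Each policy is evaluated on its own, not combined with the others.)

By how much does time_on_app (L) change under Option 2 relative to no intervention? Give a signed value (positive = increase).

Baseline:
  Z = 62
  D = 123
  B = 270 − 5·62 + 6·123 = 698
  G = 116 + 3·62 − 5·698 = -3188
  L = -11 + 6·62 − 5·698 + (-3188) = -6317
Option 2 (B := 100, Z + 15):
  Z = 62 + 15 = 77
  D = 123
  B = 100
  G = 116 + 3·77 − 5·100 = -153
  L = -11 + 6·77 − 5·100 + (-153) = -202
Change in L: -202 − (-6317) = 6115

6115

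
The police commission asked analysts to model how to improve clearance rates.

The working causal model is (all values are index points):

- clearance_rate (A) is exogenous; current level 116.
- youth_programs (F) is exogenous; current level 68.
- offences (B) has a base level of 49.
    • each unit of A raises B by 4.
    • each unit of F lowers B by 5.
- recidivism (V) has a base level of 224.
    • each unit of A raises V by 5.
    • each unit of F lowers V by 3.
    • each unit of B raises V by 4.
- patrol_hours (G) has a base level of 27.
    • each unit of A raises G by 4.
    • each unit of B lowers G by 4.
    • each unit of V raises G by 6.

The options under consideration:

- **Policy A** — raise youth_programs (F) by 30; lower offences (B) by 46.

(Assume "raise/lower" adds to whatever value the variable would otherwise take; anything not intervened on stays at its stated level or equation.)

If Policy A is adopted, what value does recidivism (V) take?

Policy A (F + 30, B − 46):
  A = 116
  F = 68 + 30 = 98
  B = 49 + 4·116 − 5·98 (−46 from intervention) = -23
  V = 224 + 5·116 − 3·98 + 4·(-23) = 418

418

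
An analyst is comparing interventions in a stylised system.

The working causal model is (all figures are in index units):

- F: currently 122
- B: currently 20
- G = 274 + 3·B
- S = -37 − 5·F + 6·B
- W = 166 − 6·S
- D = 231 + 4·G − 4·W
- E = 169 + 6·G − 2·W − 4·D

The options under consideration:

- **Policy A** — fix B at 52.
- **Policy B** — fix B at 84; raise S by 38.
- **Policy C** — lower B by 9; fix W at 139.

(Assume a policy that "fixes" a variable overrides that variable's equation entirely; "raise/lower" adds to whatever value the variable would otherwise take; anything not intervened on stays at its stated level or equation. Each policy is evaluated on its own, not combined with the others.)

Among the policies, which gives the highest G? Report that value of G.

Policy A (B := 52):
  B = 52
  G = 274 + 3·52 = 430
Policy B (B := 84, S + 38):
  B = 84
  G = 274 + 3·84 = 526
Policy C (B − 9, W := 139):
  B = 20 − 9 = 11
  G = 274 + 3·11 = 307
Comparing — Policy A: G=430, Policy B: G=526, Policy C: G=307. Highest is 526 (Policy B).

526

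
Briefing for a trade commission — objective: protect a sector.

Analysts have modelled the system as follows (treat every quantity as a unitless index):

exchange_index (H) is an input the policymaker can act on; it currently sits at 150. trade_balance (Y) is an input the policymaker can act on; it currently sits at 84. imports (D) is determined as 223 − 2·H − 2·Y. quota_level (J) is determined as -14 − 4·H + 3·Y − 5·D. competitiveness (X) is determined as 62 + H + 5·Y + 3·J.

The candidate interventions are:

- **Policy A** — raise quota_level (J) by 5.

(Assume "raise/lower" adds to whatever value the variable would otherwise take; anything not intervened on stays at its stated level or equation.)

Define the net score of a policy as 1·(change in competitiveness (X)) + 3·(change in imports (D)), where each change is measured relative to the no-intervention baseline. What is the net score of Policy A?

Baseline:
  H = 150
  Y = 84
  D = 223 − 2·150 − 2·84 = -245
  J = -14 − 4·150 + 3·84 − 5·(-245) = 863
  X = 62 + 150 + 5·84 + 3·863 = 3221
Policy A (J + 5):
  H = 150
  Y = 84
  D = 223 − 2·150 − 2·84 = -245
  J = -14 − 4·150 + 3·84 − 5·(-245) (+5 from intervention) = 868
  X = 62 + 150 + 5·84 + 3·868 = 3236
ΔX = 3236 − 3221 = 15; ΔD = -245 − (-245) = 0
Score = 1·15 + 3·0 = 15

15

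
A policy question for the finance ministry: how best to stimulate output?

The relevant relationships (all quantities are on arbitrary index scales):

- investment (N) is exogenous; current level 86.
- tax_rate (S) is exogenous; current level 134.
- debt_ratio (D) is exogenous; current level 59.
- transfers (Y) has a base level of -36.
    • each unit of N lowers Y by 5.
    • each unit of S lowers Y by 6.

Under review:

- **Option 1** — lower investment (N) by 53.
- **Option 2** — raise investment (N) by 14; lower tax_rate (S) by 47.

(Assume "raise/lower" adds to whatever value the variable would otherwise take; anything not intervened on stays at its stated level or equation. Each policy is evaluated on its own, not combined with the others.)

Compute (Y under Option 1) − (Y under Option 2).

Option 1 (N − 53):
  N = 86 − 53 = 33
  S = 134
  Y = -36 − 5·33 − 6·134 = -1005
Option 2 (N + 14, S − 47):
  N = 86 + 14 = 100
  S = 134 − 47 = 87
  Y = -36 − 5·100 − 6·87 = -1058
Y: -1005 − (-1058) = 53

53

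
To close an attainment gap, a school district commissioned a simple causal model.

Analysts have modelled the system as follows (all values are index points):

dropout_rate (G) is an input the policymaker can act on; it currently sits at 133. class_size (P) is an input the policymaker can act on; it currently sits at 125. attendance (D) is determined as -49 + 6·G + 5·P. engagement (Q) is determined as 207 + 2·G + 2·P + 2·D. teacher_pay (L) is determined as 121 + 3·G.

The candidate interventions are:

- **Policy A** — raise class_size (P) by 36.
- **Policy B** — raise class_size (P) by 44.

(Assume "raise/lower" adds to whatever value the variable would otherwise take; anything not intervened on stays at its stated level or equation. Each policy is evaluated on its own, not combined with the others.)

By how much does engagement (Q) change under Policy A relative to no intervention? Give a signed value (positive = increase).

432

Baseline:
  G = 133
  P = 125
  D = -49 + 6·133 + 5·125 = 1374
  Q = 207 + 2·133 + 2·125 + 2·1374 = 3471
Policy A (P + 36):
  G = 133
  P = 125 + 36 = 161
  D = -49 + 6·133 + 5·161 = 1554
  Q = 207 + 2·133 + 2·161 + 2·1554 = 3903
Change in Q: 3903 − 3471 = 432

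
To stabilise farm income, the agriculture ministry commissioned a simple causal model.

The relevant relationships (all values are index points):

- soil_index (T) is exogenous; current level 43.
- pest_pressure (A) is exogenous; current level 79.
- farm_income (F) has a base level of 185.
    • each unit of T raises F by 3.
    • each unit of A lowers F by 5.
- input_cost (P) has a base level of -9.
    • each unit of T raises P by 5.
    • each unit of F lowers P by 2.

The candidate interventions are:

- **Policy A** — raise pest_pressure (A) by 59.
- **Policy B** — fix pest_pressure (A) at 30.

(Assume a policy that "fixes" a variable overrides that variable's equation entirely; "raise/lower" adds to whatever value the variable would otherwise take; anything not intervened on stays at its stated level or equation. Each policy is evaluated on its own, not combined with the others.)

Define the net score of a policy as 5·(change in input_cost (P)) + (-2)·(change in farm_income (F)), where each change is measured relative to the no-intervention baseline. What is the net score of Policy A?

Baseline:
  T = 43
  A = 79
  F = 185 + 3·43 − 5·79 = -81
  P = -9 + 5·43 − 2·(-81) = 368
Policy A (A + 59):
  T = 43
  A = 79 + 59 = 138
  F = 185 + 3·43 − 5·138 = -376
  P = -9 + 5·43 − 2·(-376) = 958
ΔP = 958 − 368 = 590; ΔF = -376 − (-81) = -295
Score = 5·590 + (-2)·(-295) = 3540

3540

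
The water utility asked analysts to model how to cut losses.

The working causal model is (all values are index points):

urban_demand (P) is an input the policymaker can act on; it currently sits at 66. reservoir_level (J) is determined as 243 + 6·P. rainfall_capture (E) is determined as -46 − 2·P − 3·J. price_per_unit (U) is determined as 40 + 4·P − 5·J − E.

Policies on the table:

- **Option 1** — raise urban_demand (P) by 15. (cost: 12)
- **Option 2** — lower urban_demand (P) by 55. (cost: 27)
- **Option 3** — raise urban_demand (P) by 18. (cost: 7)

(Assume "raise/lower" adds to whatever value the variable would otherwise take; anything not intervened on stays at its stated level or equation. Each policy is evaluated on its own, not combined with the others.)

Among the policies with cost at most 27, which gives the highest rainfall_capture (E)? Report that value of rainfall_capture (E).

Option 1 (P + 15):
  P = 66 + 15 = 81
  J = 243 + 6·81 = 729
  E = -46 − 2·81 − 3·729 = -2395
Option 2 (P − 55):
  P = 66 − 55 = 11
  J = 243 + 6·11 = 309
  E = -46 − 2·11 − 3·309 = -995
Option 3 (P + 18):
  P = 66 + 18 = 84
  J = 243 + 6·84 = 747
  E = -46 − 2·84 − 3·747 = -2455
Comparing — Option 1: E=-2395, Option 2: E=-995, Option 3: E=-2455. Highest is -995 (Option 2).

-995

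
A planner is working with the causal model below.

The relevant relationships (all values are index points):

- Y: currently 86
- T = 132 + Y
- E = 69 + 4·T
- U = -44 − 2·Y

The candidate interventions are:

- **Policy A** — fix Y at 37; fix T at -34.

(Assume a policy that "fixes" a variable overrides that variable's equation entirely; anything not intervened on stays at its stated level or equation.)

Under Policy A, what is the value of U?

-118

Policy A (Y := 37, T := -34):
  Y = 37
  U = -44 − 2·37 = -118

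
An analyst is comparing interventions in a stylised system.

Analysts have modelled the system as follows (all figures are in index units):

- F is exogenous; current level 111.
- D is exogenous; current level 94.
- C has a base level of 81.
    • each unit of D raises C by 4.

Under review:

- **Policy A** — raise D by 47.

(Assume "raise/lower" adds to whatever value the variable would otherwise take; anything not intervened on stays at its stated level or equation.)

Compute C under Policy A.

645

Policy A (D + 47):
  D = 94 + 47 = 141
  C = 81 + 4·141 = 645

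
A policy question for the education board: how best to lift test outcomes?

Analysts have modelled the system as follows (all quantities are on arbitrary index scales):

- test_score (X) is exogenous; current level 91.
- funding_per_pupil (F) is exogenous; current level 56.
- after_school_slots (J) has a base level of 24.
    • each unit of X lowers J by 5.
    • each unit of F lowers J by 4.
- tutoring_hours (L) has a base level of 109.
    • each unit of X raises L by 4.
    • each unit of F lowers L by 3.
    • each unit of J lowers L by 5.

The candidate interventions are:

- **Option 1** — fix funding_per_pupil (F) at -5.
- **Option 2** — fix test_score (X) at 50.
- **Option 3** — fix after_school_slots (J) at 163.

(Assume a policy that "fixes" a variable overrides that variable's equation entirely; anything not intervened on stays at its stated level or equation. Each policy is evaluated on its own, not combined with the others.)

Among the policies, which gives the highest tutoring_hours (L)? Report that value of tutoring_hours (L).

2543

Option 1 (F := -5):
  X = 91
  F = -5
  J = 24 − 5·91 − 4·(-5) = -411
  L = 109 + 4·91 − 3·(-5) − 5·(-411) = 2543
Option 2 (X := 50):
  X = 50
  F = 56
  J = 24 − 5·50 − 4·56 = -450
  L = 109 + 4·50 − 3·56 − 5·(-450) = 2391
Option 3 (J := 163):
  X = 91
  F = 56
  J = 163
  L = 109 + 4·91 − 3·56 − 5·163 = -510
Comparing — Option 1: L=2543, Option 2: L=2391, Option 3: L=-510. Highest is 2543 (Option 1).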